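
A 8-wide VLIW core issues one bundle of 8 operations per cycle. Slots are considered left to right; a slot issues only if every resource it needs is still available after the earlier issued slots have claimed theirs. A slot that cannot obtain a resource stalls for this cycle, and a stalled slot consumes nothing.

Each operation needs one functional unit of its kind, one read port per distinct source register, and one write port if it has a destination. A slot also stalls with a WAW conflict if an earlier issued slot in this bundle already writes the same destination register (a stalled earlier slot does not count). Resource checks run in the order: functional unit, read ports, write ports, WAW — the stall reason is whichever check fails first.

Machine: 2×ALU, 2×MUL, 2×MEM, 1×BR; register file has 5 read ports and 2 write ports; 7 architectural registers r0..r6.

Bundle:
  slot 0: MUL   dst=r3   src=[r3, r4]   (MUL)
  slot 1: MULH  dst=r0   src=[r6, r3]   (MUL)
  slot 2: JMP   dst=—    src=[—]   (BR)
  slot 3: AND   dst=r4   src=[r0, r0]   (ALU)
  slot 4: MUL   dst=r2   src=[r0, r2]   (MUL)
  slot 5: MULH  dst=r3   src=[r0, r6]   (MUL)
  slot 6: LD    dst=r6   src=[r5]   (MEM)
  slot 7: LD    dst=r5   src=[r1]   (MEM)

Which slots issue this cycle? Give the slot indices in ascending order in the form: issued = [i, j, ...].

issued = [0, 1, 2]

  0. MUL→r3 ⇒ go  {2A/1Mu/2Ld/1B | 3r 1w}
  1. MUL→r0 ⇒ go  {2A/0Mu/2Ld/1B | 1r 0w}
  2. BR ⇒ go  {2A/0Mu/2Ld/0B | 1r 0w}
  3. ALU→r4 ⇒ no(WR_PORT)  {2A/0Mu/2Ld/0B | 1r 0w}
  4. MUL→r2 ⇒ no(FU)  {2A/0Mu/2Ld/0B | 1r 0w}
  5. MUL→r3 ⇒ no(FU)  {2A/0Mu/2Ld/0B | 1r 0w}
  6. MEM→r6 ⇒ no(WR_PORT)  {2A/0Mu/2Ld/0B | 1r 0w}
  7. MEM→r5 ⇒ no(WR_PORT)  {2A/0Mu/2Ld/0B | 1r 0w}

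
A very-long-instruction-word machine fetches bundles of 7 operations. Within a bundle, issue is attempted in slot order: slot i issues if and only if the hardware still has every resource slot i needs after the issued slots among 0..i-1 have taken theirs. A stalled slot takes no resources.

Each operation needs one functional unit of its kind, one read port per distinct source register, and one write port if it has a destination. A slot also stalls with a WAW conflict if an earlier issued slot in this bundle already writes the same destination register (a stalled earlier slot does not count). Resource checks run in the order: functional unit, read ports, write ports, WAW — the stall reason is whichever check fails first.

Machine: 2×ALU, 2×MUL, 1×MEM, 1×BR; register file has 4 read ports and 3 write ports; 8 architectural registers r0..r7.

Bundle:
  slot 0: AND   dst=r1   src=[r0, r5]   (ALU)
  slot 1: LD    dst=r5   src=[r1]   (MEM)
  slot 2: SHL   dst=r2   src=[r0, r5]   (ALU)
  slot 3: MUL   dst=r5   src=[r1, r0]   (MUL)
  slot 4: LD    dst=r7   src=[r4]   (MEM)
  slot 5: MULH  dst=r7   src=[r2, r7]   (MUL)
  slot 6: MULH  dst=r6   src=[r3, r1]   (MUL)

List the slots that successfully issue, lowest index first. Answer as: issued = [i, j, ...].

#0 ALU src=r0,r5 dispatched  <A:1 Mu:2 Ld:1 B:1 rd:2 wr:2>
#1 MEM src=r1 dispatched  <A:1 Mu:2 Ld:0 B:1 rd:1 wr:1>
#2 ALU src=r0,r5 held:RD_PORT  <A:1 Mu:2 Ld:0 B:1 rd:1 wr:1>
#3 MUL src=r1,r0 held:RD_PORT  <A:1 Mu:2 Ld:0 B:1 rd:1 wr:1>
#4 MEM src=r4 held:FU  <A:1 Mu:2 Ld:0 B:1 rd:1 wr:1>
#5 MUL src=r2,r7 held:RD_PORT  <A:1 Mu:2 Ld:0 B:1 rd:1 wr:1>
#6 MUL src=r3,r1 held:RD_PORT  <A:1 Mu:2 Ld:0 B:1 rd:1 wr:1>

issued = [0, 1]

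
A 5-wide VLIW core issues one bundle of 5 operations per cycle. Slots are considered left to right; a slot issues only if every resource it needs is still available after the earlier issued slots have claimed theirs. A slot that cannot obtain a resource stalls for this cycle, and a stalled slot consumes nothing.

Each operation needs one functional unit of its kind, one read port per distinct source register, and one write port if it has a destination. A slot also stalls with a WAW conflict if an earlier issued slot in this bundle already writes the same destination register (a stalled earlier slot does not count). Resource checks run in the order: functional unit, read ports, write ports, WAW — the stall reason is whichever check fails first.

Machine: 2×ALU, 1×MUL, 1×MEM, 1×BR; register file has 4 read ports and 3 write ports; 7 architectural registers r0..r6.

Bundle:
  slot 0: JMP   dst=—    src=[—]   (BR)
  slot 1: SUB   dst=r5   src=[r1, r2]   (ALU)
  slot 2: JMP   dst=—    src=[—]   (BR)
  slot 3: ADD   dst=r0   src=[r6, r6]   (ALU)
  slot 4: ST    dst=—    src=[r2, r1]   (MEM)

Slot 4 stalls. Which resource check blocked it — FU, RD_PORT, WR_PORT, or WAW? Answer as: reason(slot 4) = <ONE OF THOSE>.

reason(slot 4) = RD_PORT

(0) want 1×BR +0rd +0wr — yes → AL2|MU1|ME1|BR0|rd4|wr3
(1) want 1×ALU +2rd +1wr — yes → AL1|MU1|ME1|BR0|rd2|wr2
(2) want 1×BR +0rd +0wr — FU → AL1|MU1|ME1|BR0|rd2|wr2
(3) want 1×ALU +1rd +1wr — yes → AL0|MU1|ME1|BR0|rd1|wr1
(4) want 1×MEM +2rd +0wr — RD_PORT → AL0|MU1|ME1|BR0|rd1|wr1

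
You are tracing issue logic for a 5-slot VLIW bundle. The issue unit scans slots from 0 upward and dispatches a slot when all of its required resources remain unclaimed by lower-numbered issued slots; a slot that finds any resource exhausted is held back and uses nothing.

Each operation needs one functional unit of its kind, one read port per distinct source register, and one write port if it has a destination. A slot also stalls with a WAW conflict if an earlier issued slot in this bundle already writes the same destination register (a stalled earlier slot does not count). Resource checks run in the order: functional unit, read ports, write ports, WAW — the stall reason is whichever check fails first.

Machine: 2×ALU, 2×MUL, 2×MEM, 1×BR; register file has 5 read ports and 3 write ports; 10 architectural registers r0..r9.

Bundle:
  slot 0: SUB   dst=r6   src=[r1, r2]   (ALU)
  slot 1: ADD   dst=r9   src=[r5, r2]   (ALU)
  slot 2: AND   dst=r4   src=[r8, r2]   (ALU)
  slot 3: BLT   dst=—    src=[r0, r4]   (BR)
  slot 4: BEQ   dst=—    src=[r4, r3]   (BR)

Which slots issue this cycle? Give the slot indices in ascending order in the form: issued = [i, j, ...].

#0 ALU src=r1,r2 dispatched  <A:1 Mu:2 Ld:2 B:1 rd:3 wr:2>
#1 ALU src=r5,r2 dispatched  <A:0 Mu:2 Ld:2 B:1 rd:1 wr:1>
#2 ALU src=r8,r2 held:FU  <A:0 Mu:2 Ld:2 B:1 rd:1 wr:1>
#3 BR src=r0,r4 held:RD_PORT  <A:0 Mu:2 Ld:2 B:1 rd:1 wr:1>
#4 BR src=r4,r3 held:RD_PORT  <A:0 Mu:2 Ld:2 B:1 rd:1 wr:1>

issued = [0, 1]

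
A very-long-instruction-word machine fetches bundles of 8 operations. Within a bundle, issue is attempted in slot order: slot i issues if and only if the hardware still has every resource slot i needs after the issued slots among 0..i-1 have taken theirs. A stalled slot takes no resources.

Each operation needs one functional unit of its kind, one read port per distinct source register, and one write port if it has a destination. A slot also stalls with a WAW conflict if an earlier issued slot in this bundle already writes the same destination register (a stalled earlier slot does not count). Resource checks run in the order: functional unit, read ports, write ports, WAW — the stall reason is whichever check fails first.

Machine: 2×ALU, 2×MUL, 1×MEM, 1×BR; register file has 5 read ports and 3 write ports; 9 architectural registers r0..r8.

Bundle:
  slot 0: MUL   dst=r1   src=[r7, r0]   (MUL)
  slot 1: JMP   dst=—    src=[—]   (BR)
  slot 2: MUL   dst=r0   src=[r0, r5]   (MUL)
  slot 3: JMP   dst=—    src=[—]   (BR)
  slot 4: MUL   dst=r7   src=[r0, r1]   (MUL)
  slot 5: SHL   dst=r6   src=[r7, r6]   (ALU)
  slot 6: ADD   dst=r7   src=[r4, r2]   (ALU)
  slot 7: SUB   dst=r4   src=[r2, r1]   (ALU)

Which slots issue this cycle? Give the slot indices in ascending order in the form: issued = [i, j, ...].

[0] MUL needs rd=2 wr=1: ok; after: ALU=2 MUL=1 MEM=1 BR=1, R=3, W=2
[1] BR needs rd=0 wr=0: ok; after: ALU=2 MUL=1 MEM=1 BR=0, R=3, W=2
[2] MUL needs rd=2 wr=1: ok; after: ALU=2 MUL=0 MEM=1 BR=0, R=1, W=1
[3] BR needs rd=0 wr=0: FU; after: ALU=2 MUL=0 MEM=1 BR=0, R=1, W=1
[4] MUL needs rd=2 wr=1: FU; after: ALU=2 MUL=0 MEM=1 BR=0, R=1, W=1
[5] ALU needs rd=2 wr=1: RD_PORT; after: ALU=2 MUL=0 MEM=1 BR=0, R=1, W=1
[6] ALU needs rd=2 wr=1: RD_PORT; after: ALU=2 MUL=0 MEM=1 BR=0, R=1, W=1
[7] ALU needs rd=2 wr=1: RD_PORT; after: ALU=2 MUL=0 MEM=1 BR=0, R=1, W=1

issued = [0, 1, 2]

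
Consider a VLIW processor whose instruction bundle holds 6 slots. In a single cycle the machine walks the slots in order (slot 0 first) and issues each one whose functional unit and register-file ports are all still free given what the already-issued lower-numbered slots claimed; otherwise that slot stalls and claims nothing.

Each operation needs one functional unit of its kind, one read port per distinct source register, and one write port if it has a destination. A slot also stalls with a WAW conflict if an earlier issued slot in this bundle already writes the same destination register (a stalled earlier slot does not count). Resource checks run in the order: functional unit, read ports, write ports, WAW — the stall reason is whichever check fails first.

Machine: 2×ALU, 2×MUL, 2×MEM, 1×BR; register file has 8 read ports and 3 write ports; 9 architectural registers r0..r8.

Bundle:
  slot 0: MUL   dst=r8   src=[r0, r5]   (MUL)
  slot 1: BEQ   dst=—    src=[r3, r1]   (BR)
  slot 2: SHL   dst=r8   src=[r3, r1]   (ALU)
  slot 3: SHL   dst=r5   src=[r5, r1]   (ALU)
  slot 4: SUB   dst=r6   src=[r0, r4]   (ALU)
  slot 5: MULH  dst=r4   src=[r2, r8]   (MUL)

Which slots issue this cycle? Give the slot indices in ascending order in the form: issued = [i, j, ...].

issued = [0, 1, 3, 4]

[0] MUL needs rd=2 wr=1: ok; after: ALU=2 MUL=1 MEM=2 BR=1, R=6, W=2
[1] BR needs rd=2 wr=0: ok; after: ALU=2 MUL=1 MEM=2 BR=0, R=4, W=2
[2] ALU needs rd=2 wr=1: WAW; after: ALU=2 MUL=1 MEM=2 BR=0, R=4, W=2
[3] ALU needs rd=2 wr=1: ok; after: ALU=1 MUL=1 MEM=2 BR=0, R=2, W=1
[4] ALU needs rd=2 wr=1: ok; after: ALU=0 MUL=1 MEM=2 BR=0, R=0, W=0
[5] MUL needs rd=2 wr=1: RD_PORT; after: ALU=0 MUL=1 MEM=2 BR=0, R=0, W=0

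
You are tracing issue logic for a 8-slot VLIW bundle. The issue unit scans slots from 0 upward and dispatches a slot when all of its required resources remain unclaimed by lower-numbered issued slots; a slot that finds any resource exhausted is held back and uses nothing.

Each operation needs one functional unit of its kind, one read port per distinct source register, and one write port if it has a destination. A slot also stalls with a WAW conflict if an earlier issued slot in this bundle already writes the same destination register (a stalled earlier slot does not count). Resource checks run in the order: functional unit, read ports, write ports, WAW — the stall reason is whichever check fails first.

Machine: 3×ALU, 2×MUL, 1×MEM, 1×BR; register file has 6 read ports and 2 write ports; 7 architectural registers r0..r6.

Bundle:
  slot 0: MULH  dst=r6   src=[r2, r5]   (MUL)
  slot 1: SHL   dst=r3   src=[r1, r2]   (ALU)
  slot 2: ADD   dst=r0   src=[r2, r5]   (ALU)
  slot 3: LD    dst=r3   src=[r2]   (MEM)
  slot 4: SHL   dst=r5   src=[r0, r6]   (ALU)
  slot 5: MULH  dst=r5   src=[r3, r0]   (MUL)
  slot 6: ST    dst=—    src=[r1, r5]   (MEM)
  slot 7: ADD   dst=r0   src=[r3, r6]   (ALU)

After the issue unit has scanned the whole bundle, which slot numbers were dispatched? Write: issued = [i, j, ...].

[0] MUL needs rd=2 wr=1: ok; after: ALU=3 MUL=1 MEM=1 BR=1, R=4, W=1
[1] ALU needs rd=2 wr=1: ok; after: ALU=2 MUL=1 MEM=1 BR=1, R=2, W=0
[2] ALU needs rd=2 wr=1: WR_PORT; after: ALU=2 MUL=1 MEM=1 BR=1, R=2, W=0
[3] MEM needs rd=1 wr=1: WR_PORT; after: ALU=2 MUL=1 MEM=1 BR=1, R=2, W=0
[4] ALU needs rd=2 wr=1: WR_PORT; after: ALU=2 MUL=1 MEM=1 BR=1, R=2, W=0
[5] MUL needs rd=2 wr=1: WR_PORT; after: ALU=2 MUL=1 MEM=1 BR=1, R=2, W=0
[6] MEM needs rd=2 wr=0: ok; after: ALU=2 MUL=1 MEM=0 BR=1, R=0, W=0
[7] ALU needs rd=2 wr=1: RD_PORT; after: ALU=2 MUL=1 MEM=0 BR=1, R=0, W=0

issued = [0, 1, 6]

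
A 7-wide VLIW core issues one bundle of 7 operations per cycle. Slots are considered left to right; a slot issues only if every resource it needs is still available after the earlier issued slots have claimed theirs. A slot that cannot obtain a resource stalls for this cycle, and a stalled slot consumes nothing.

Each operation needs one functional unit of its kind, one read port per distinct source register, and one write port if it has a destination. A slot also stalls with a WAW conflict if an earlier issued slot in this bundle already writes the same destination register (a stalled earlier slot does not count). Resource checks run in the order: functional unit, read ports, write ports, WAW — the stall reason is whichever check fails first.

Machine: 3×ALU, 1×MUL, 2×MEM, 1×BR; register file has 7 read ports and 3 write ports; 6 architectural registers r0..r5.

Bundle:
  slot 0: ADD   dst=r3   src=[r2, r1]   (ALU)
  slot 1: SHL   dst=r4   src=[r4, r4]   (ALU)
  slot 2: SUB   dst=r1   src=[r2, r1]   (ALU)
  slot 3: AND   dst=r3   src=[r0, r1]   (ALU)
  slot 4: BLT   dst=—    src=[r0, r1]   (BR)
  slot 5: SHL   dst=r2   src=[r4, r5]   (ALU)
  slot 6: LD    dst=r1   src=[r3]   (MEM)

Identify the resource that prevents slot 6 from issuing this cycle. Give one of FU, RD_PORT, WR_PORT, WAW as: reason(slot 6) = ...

reason(slot 6) = RD_PORT

#0 ALU src=r2,r1 dispatched  <A:2 Mu:1 Ld:2 B:1 rd:5 wr:2>
#1 ALU src=r4,r4 dispatched  <A:1 Mu:1 Ld:2 B:1 rd:4 wr:1>
#2 ALU src=r2,r1 dispatched  <A:0 Mu:1 Ld:2 B:1 rd:2 wr:0>
#3 ALU src=r0,r1 held:FU  <A:0 Mu:1 Ld:2 B:1 rd:2 wr:0>
#4 BR src=r0,r1 dispatched  <A:0 Mu:1 Ld:2 B:0 rd:0 wr:0>
#5 ALU src=r4,r5 held:FU  <A:0 Mu:1 Ld:2 B:0 rd:0 wr:0>
#6 MEM src=r3 held:RD_PORT  <A:0 Mu:1 Ld:2 B:0 rd:0 wr:0>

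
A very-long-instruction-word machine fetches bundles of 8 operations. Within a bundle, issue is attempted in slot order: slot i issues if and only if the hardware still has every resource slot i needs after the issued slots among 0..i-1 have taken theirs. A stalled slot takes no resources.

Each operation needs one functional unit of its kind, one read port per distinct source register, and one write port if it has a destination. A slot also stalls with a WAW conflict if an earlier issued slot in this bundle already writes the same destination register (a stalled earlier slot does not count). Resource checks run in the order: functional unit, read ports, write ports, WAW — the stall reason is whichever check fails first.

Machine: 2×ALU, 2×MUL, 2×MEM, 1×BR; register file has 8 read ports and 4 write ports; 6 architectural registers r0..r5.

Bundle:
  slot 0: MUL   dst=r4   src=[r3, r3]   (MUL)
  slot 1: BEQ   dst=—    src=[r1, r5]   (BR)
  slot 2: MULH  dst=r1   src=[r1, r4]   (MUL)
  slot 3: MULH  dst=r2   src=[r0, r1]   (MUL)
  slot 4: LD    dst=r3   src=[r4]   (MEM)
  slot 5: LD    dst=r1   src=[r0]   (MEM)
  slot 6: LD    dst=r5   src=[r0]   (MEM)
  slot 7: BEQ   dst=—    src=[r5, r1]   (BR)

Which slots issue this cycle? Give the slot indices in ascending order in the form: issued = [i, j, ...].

issued = [0, 1, 2, 4, 6]

[0] MUL needs rd=1 wr=1: ok; after: ALU=2 MUL=1 MEM=2 BR=1, R=7, W=3
[1] BR needs rd=2 wr=0: ok; after: ALU=2 MUL=1 MEM=2 BR=0, R=5, W=3
[2] MUL needs rd=2 wr=1: ok; after: ALU=2 MUL=0 MEM=2 BR=0, R=3, W=2
[3] MUL needs rd=2 wr=1: FU; after: ALU=2 MUL=0 MEM=2 BR=0, R=3, W=2
[4] MEM needs rd=1 wr=1: ok; after: ALU=2 MUL=0 MEM=1 BR=0, R=2, W=1
[5] MEM needs rd=1 wr=1: WAW; after: ALU=2 MUL=0 MEM=1 BR=0, R=2, W=1
[6] MEM needs rd=1 wr=1: ok; after: ALU=2 MUL=0 MEM=0 BR=0, R=1, W=0
[7] BR needs rd=2 wr=0: FU; after: ALU=2 MUL=0 MEM=0 BR=0, R=1, W=0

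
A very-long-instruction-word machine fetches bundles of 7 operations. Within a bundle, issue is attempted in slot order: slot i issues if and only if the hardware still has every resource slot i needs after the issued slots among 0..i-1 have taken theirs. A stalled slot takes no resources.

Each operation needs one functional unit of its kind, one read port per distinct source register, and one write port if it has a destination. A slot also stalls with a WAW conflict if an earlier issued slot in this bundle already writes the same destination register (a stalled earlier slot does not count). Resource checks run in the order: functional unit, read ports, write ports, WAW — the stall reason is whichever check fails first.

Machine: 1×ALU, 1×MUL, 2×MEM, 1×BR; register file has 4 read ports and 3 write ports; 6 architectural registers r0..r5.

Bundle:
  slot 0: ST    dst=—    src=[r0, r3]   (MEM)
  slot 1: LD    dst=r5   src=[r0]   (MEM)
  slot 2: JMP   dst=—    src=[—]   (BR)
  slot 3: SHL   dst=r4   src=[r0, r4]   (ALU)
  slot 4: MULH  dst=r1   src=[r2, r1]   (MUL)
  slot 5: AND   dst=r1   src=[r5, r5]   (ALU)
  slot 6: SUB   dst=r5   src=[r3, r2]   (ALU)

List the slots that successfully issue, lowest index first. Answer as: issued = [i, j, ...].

issued = [0, 1, 2, 5]

  0. MEM ⇒ go  {1A/1Mu/1Ld/1B | 2r 3w}
  1. MEM→r5 ⇒ go  {1A/1Mu/0Ld/1B | 1r 2w}
  2. BR ⇒ go  {1A/1Mu/0Ld/0B | 1r 2w}
  3. ALU→r4 ⇒ no(RD_PORT)  {1A/1Mu/0Ld/0B | 1r 2w}
  4. MUL→r1 ⇒ no(RD_PORT)  {1A/1Mu/0Ld/0B | 1r 2w}
  5. ALU→r1 ⇒ go  {0A/1Mu/0Ld/0B | 0r 1w}
  6. ALU→r5 ⇒ no(FU)  {0A/1Mu/0Ld/0B | 0r 1w}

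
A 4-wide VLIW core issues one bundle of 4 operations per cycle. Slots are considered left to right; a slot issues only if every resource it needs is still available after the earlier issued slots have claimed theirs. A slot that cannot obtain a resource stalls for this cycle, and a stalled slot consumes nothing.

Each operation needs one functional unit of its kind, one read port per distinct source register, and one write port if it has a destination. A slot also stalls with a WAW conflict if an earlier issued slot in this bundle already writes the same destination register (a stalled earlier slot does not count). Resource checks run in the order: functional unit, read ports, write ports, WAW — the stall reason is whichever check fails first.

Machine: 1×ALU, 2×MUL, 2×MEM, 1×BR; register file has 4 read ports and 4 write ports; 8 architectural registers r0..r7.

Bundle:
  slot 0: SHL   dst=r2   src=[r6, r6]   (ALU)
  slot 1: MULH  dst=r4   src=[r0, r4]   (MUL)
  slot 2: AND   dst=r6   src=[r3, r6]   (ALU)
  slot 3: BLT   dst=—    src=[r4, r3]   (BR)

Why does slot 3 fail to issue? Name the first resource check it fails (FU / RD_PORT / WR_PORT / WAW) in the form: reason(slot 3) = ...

slot 0 (ALU): ISSUE — free A0,Mu2,Ld2,B1 rp3 wp3
slot 1 (MUL): ISSUE — free A0,Mu1,Ld2,B1 rp1 wp2
slot 2 (ALU): stall FU — free A0,Mu1,Ld2,B1 rp1 wp2
slot 3 (BR): stall RD_PORT — free A0,Mu1,Ld2,B1 rp1 wp2

reason(slot 3) = RD_PORT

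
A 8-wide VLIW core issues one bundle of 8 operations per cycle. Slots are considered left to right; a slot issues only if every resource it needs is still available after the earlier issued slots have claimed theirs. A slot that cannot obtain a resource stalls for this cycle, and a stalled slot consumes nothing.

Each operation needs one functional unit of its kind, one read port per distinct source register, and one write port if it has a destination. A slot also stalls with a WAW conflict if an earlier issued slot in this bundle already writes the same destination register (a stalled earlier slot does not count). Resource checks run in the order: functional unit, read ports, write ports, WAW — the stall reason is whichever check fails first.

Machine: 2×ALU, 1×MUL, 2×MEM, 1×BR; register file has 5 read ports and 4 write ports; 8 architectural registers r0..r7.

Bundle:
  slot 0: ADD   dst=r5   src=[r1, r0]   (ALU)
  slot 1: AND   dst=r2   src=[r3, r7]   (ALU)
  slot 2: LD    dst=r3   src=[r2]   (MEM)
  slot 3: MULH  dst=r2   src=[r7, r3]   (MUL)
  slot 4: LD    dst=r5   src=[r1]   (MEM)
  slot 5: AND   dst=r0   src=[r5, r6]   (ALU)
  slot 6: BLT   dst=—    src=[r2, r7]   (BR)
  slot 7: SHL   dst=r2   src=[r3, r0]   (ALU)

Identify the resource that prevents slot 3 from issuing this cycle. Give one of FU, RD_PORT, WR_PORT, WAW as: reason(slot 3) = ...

reason(slot 3) = RD_PORT

  0. ALU→r5 ⇒ go  {1A/1Mu/2Ld/1B | 3r 3w}
  1. ALU→r2 ⇒ go  {0A/1Mu/2Ld/1B | 1r 2w}
  2. MEM→r3 ⇒ go  {0A/1Mu/1Ld/1B | 0r 1w}
  3. MUL→r2 ⇒ no(RD_PORT)  {0A/1Mu/1Ld/1B | 0r 1w}
  4. MEM→r5 ⇒ no(RD_PORT)  {0A/1Mu/1Ld/1B | 0r 1w}
  5. ALU→r0 ⇒ no(FU)  {0A/1Mu/1Ld/1B | 0r 1w}
  6. BR ⇒ no(RD_PORT)  {0A/1Mu/1Ld/1B | 0r 1w}
  7. ALU→r2 ⇒ no(FU)  {0A/1Mu/1Ld/1B | 0r 1w}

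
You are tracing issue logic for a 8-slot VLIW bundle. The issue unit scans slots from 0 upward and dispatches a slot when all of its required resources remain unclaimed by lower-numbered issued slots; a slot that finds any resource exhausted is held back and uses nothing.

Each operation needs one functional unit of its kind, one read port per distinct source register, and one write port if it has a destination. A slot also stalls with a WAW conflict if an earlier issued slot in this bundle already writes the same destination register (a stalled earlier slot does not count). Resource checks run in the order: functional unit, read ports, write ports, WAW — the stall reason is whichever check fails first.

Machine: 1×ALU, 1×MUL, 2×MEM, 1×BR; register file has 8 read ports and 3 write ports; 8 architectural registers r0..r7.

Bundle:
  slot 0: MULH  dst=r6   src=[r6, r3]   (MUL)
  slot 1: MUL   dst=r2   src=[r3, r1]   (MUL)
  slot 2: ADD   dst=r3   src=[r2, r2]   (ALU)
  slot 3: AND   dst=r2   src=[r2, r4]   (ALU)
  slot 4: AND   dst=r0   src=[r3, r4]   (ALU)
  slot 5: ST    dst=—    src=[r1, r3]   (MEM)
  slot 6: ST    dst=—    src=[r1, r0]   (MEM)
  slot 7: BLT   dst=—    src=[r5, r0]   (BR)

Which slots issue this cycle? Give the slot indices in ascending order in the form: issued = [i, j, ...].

issued = [0, 2, 5, 6]

(0) want 1×MUL +2rd +1wr — yes → AL1|MU0|ME2|BR1|rd6|wr2
(1) want 1×MUL +2rd +1wr — FU → AL1|MU0|ME2|BR1|rd6|wr2
(2) want 1×ALU +1rd +1wr — yes → AL0|MU0|ME2|BR1|rd5|wr1
(3) want 1×ALU +2rd +1wr — FU → AL0|MU0|ME2|BR1|rd5|wr1
(4) want 1×ALU +2rd +1wr — FU → AL0|MU0|ME2|BR1|rd5|wr1
(5) want 1×MEM +2rd +0wr — yes → AL0|MU0|ME1|BR1|rd3|wr1
(6) want 1×MEM +2rd +0wr — yes → AL0|MU0|ME0|BR1|rd1|wr1
(7) want 1×BR +2rd +0wr — RD_PORT → AL0|MU0|ME0|BR1|rd1|wr1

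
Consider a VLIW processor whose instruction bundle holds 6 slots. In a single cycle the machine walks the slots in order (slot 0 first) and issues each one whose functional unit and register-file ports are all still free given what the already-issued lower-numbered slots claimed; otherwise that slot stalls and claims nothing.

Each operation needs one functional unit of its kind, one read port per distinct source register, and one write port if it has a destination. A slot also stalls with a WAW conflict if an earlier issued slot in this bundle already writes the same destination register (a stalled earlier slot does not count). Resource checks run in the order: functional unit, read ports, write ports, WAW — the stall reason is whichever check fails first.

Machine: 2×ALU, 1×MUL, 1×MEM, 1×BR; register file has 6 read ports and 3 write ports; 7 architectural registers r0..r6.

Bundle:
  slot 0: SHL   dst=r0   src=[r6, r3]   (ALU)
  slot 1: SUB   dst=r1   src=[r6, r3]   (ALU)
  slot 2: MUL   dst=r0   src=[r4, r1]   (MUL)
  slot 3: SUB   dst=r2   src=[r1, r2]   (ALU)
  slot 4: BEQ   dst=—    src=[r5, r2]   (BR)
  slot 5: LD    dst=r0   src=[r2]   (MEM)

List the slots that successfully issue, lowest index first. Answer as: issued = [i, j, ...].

issued = [0, 1, 4]

[0] ALU needs rd=2 wr=1: ok; after: ALU=1 MUL=1 MEM=1 BR=1, R=4, W=2
[1] ALU needs rd=2 wr=1: ok; after: ALU=0 MUL=1 MEM=1 BR=1, R=2, W=1
[2] MUL needs rd=2 wr=1: WAW; after: ALU=0 MUL=1 MEM=1 BR=1, R=2, W=1
[3] ALU needs rd=2 wr=1: FU; after: ALU=0 MUL=1 MEM=1 BR=1, R=2, W=1
[4] BR needs rd=2 wr=0: ok; after: ALU=0 MUL=1 MEM=1 BR=0, R=0, W=1
[5] MEM needs rd=1 wr=1: RD_PORT; after: ALU=0 MUL=1 MEM=1 BR=0, R=0, W=1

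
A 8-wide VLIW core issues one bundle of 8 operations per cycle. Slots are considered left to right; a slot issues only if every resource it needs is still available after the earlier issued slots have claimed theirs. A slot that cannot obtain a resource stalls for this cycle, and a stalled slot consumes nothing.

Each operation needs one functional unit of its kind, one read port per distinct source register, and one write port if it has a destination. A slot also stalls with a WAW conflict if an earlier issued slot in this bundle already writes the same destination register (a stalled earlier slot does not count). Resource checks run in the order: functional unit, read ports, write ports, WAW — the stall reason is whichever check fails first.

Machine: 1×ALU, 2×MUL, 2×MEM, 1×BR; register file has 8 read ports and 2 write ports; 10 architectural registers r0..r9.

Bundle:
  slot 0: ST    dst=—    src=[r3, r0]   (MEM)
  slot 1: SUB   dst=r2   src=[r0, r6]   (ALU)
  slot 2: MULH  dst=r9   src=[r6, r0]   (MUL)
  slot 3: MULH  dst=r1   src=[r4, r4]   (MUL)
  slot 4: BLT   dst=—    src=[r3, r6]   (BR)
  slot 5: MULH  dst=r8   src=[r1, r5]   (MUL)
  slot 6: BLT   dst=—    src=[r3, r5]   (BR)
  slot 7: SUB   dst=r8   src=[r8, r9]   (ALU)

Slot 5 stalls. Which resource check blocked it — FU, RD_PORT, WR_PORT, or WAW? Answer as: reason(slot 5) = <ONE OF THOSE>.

slot 0 (MEM): ISSUE — free A1,Mu2,Ld1,B1 rp6 wp2
slot 1 (ALU): ISSUE — free A0,Mu2,Ld1,B1 rp4 wp1
slot 2 (MUL): ISSUE — free A0,Mu1,Ld1,B1 rp2 wp0
slot 3 (MUL): stall WR_PORT — free A0,Mu1,Ld1,B1 rp2 wp0
slot 4 (BR): ISSUE — free A0,Mu1,Ld1,B0 rp0 wp0
slot 5 (MUL): stall RD_PORT — free A0,Mu1,Ld1,B0 rp0 wp0
slot 6 (BR): stall FU — free A0,Mu1,Ld1,B0 rp0 wp0
slot 7 (ALU): stall FU — free A0,Mu1,Ld1,B0 rp0 wp0

reason(slot 5) = RD_PORT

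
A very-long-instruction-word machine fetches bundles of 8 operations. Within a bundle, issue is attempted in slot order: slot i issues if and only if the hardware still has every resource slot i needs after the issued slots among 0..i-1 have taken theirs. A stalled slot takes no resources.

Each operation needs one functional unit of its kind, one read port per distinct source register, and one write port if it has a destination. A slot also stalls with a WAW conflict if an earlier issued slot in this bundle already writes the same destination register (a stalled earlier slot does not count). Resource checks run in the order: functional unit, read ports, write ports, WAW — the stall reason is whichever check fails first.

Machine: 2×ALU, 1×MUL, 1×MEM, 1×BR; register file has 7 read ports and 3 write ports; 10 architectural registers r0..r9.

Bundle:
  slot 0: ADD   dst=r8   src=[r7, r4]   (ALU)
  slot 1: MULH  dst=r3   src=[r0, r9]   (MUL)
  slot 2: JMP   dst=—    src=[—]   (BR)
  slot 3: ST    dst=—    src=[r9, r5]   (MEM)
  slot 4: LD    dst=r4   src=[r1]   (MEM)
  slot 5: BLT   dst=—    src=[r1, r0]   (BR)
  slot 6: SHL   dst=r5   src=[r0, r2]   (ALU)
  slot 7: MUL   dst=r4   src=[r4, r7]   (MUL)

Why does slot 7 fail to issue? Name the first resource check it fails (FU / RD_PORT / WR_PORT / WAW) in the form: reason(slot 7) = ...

[0] ALU needs rd=2 wr=1: ok; after: ALU=1 MUL=1 MEM=1 BR=1, R=5, W=2
[1] MUL needs rd=2 wr=1: ok; after: ALU=1 MUL=0 MEM=1 BR=1, R=3, W=1
[2] BR needs rd=0 wr=0: ok; after: ALU=1 MUL=0 MEM=1 BR=0, R=3, W=1
[3] MEM needs rd=2 wr=0: ok; after: ALU=1 MUL=0 MEM=0 BR=0, R=1, W=1
[4] MEM needs rd=1 wr=1: FU; after: ALU=1 MUL=0 MEM=0 BR=0, R=1, W=1
[5] BR needs rd=2 wr=0: FU; after: ALU=1 MUL=0 MEM=0 BR=0, R=1, W=1
[6] ALU needs rd=2 wr=1: RD_PORT; after: ALU=1 MUL=0 MEM=0 BR=0, R=1, W=1
[7] MUL needs rd=2 wr=1: FU; after: ALU=1 MUL=0 MEM=0 BR=0, R=1, W=1

reason(slot 7) = FU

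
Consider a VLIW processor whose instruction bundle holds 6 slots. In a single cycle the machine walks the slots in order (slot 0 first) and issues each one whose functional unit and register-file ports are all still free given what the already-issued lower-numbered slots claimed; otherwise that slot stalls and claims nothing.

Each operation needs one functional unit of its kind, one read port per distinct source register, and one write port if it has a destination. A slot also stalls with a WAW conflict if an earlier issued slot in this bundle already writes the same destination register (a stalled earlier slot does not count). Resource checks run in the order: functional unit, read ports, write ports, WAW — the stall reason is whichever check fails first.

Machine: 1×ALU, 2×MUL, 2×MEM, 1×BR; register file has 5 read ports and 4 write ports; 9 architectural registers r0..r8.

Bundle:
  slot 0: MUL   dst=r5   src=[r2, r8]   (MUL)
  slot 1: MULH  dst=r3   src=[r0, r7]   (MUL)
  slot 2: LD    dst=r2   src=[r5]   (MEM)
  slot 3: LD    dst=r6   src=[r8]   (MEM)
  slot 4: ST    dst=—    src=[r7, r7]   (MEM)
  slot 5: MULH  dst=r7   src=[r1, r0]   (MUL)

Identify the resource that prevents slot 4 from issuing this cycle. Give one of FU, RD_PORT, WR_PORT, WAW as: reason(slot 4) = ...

reason(slot 4) = RD_PORT

[0] MUL needs rd=2 wr=1: ok; after: ALU=1 MUL=1 MEM=2 BR=1, R=3, W=3
[1] MUL needs rd=2 wr=1: ok; after: ALU=1 MUL=0 MEM=2 BR=1, R=1, W=2
[2] MEM needs rd=1 wr=1: ok; after: ALU=1 MUL=0 MEM=1 BR=1, R=0, W=1
[3] MEM needs rd=1 wr=1: RD_PORT; after: ALU=1 MUL=0 MEM=1 BR=1, R=0, W=1
[4] MEM needs rd=1 wr=0: RD_PORT; after: ALU=1 MUL=0 MEM=1 BR=1, R=0, W=1
[5] MUL needs rd=2 wr=1: FU; after: ALU=1 MUL=0 MEM=1 BR=1, R=0, W=1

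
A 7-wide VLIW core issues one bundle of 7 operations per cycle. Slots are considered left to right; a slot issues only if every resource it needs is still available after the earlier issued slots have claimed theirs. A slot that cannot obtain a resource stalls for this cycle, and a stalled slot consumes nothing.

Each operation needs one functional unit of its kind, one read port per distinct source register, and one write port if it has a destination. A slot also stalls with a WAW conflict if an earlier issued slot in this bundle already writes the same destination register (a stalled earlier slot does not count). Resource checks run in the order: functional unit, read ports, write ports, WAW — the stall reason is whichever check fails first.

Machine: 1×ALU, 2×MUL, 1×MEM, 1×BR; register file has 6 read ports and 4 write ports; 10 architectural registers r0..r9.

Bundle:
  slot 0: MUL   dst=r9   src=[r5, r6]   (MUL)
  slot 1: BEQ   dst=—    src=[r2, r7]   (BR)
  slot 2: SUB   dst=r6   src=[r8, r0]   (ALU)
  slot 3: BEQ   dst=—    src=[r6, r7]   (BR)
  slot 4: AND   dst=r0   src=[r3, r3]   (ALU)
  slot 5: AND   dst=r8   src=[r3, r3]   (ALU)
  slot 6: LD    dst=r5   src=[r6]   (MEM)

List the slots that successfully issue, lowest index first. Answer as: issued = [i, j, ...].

issued = [0, 1, 2]

#0 MUL src=r5,r6 dispatched  <A:1 Mu:1 Ld:1 B:1 rd:4 wr:3>
#1 BR src=r2,r7 dispatched  <A:1 Mu:1 Ld:1 B:0 rd:2 wr:3>
#2 ALU src=r8,r0 dispatched  <A:0 Mu:1 Ld:1 B:0 rd:0 wr:2>
#3 BR src=r6,r7 held:FU  <A:0 Mu:1 Ld:1 B:0 rd:0 wr:2>
#4 ALU src=r3,r3 held:FU  <A:0 Mu:1 Ld:1 B:0 rd:0 wr:2>
#5 ALU src=r3,r3 held:FU  <A:0 Mu:1 Ld:1 B:0 rd:0 wr:2>
#6 MEM src=r6 held:RD_PORT  <A:0 Mu:1 Ld:1 B:0 rd:0 wr:2>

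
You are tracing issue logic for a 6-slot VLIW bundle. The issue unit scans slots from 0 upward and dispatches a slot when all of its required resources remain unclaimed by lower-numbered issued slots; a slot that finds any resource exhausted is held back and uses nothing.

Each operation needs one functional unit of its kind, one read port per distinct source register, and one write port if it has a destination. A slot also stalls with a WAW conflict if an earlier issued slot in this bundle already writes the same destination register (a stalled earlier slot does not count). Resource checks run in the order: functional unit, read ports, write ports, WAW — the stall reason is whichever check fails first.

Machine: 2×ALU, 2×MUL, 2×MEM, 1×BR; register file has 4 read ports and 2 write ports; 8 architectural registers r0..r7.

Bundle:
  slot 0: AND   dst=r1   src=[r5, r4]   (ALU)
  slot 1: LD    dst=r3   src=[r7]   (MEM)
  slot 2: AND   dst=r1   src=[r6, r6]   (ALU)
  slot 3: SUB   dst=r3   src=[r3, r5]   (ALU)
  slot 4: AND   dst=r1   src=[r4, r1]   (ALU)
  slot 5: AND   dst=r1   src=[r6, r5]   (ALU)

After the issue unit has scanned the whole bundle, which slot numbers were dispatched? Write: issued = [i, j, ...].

issued = [0, 1]

(0) want 1×ALU +2rd +1wr — yes → AL1|MU2|ME2|BR1|rd2|wr1
(1) want 1×MEM +1rd +1wr — yes → AL1|MU2|ME1|BR1|rd1|wr0
(2) want 1×ALU +1rd +1wr — WR_PORT → AL1|MU2|ME1|BR1|rd1|wr0
(3) want 1×ALU +2rd +1wr — RD_PORT → AL1|MU2|ME1|BR1|rd1|wr0
(4) want 1×ALU +2rd +1wr — RD_PORT → AL1|MU2|ME1|BR1|rd1|wr0
(5) want 1×ALU +2rd +1wr — RD_PORT → AL1|MU2|ME1|BR1|rd1|wr0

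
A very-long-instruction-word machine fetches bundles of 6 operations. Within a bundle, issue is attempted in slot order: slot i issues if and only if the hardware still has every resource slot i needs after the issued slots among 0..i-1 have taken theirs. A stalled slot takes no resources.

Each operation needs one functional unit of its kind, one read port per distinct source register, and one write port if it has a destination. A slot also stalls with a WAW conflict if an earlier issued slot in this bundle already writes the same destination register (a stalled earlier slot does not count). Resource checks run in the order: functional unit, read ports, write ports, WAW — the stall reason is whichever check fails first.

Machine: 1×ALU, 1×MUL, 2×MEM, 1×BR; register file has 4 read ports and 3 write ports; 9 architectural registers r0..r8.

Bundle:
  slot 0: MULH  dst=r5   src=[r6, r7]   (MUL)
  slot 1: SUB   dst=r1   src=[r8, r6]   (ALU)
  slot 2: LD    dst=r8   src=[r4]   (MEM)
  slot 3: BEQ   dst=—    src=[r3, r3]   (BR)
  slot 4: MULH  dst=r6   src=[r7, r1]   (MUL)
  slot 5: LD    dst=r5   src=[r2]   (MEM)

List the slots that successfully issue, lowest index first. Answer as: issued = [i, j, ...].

(0) want 1×MUL +2rd +1wr — yes → AL1|MU0|ME2|BR1|rd2|wr2
(1) want 1×ALU +2rd +1wr — yes → AL0|MU0|ME2|BR1|rd0|wr1
(2) want 1×MEM +1rd +1wr — RD_PORT → AL0|MU0|ME2|BR1|rd0|wr1
(3) want 1×BR +1rd +0wr — RD_PORT → AL0|MU0|ME2|BR1|rd0|wr1
(4) want 1×MUL +2rd +1wr — FU → AL0|MU0|ME2|BR1|rd0|wr1
(5) want 1×MEM +1rd +1wr — RD_PORT → AL0|MU0|ME2|BR1|rd0|wr1

issued = [0, 1]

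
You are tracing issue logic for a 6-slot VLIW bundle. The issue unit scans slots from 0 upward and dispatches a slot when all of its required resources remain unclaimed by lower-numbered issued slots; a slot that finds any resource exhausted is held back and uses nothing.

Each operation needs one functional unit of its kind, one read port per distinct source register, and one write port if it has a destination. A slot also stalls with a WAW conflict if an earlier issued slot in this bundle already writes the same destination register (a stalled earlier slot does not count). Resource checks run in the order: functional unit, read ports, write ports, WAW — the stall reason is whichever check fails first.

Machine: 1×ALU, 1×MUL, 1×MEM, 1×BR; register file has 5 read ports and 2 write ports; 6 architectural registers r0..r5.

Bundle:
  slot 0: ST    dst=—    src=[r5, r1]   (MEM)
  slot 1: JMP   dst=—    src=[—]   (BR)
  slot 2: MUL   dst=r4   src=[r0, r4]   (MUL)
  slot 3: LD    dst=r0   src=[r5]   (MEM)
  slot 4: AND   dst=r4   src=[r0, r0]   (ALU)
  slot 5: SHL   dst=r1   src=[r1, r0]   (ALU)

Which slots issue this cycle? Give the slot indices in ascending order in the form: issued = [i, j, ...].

issued = [0, 1, 2]

#0 MEM src=r5,r1 dispatched  <A:1 Mu:1 Ld:0 B:1 rd:3 wr:2>
#1 BR src=- dispatched  <A:1 Mu:1 Ld:0 B:0 rd:3 wr:2>
#2 MUL src=r0,r4 dispatched  <A:1 Mu:0 Ld:0 B:0 rd:1 wr:1>
#3 MEM src=r5 held:FU  <A:1 Mu:0 Ld:0 B:0 rd:1 wr:1>
#4 ALU src=r0,r0 held:WAW  <A:1 Mu:0 Ld:0 B:0 rd:1 wr:1>
#5 ALU src=r1,r0 held:RD_PORT  <A:1 Mu:0 Ld:0 B:0 rd:1 wr:1>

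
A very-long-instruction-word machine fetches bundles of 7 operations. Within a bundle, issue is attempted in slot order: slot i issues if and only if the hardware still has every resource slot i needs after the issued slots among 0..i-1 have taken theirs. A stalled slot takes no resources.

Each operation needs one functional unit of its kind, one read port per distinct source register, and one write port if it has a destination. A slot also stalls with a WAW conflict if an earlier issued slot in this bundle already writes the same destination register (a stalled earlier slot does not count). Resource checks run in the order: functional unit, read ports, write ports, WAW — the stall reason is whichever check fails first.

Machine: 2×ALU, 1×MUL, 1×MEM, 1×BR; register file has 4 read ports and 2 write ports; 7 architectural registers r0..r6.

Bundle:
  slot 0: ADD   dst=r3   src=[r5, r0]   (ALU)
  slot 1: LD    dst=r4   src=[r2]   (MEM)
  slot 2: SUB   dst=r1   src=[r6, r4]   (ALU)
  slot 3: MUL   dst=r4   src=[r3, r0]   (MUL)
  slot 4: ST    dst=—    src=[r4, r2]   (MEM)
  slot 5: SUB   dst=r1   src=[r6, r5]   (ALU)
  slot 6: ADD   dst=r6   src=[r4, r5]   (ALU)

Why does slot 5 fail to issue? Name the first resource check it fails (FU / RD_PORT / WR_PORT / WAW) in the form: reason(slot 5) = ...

  0. ALU→r3 ⇒ go  {1A/1Mu/1Ld/1B | 2r 1w}
  1. MEM→r4 ⇒ go  {1A/1Mu/0Ld/1B | 1r 0w}
  2. ALU→r1 ⇒ no(RD_PORT)  {1A/1Mu/0Ld/1B | 1r 0w}
  3. MUL→r4 ⇒ no(RD_PORT)  {1A/1Mu/0Ld/1B | 1r 0w}
  4. MEM ⇒ no(FU)  {1A/1Mu/0Ld/1B | 1r 0w}
  5. ALU→r1 ⇒ no(RD_PORT)  {1A/1Mu/0Ld/1B | 1r 0w}
  6. ALU→r6 ⇒ no(RD_PORT)  {1A/1Mu/0Ld/1B | 1r 0w}

reason(slot 5) = RD_PORT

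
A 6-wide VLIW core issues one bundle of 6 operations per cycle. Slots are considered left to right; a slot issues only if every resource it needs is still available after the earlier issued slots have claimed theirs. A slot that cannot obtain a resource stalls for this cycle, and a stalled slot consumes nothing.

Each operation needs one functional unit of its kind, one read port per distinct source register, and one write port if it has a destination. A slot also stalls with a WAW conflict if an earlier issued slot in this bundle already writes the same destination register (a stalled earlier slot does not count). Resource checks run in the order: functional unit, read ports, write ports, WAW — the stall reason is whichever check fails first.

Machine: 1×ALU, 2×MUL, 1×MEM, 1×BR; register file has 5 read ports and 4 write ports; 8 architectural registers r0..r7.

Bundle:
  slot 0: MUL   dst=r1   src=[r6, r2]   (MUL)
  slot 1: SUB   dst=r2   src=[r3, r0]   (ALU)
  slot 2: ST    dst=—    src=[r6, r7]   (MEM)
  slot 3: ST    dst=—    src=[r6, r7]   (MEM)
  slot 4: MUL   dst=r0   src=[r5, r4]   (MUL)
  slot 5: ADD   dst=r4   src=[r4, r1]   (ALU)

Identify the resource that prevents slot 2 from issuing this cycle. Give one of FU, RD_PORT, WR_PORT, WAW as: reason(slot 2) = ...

reason(slot 2) = RD_PORT

(0) want 1×MUL +2rd +1wr — yes → AL1|MU1|ME1|BR1|rd3|wr3
(1) want 1×ALU +2rd +1wr — yes → AL0|MU1|ME1|BR1|rd1|wr2
(2) want 1×MEM +2rd +0wr — RD_PORT → AL0|MU1|ME1|BR1|rd1|wr2
(3) want 1×MEM +2rd +0wr — RD_PORT → AL0|MU1|ME1|BR1|rd1|wr2
(4) want 1×MUL +2rd +1wr — RD_PORT → AL0|MU1|ME1|BR1|rd1|wr2
(5) want 1×ALU +2rd +1wr — FU → AL0|MU1|ME1|BR1|rd1|wr2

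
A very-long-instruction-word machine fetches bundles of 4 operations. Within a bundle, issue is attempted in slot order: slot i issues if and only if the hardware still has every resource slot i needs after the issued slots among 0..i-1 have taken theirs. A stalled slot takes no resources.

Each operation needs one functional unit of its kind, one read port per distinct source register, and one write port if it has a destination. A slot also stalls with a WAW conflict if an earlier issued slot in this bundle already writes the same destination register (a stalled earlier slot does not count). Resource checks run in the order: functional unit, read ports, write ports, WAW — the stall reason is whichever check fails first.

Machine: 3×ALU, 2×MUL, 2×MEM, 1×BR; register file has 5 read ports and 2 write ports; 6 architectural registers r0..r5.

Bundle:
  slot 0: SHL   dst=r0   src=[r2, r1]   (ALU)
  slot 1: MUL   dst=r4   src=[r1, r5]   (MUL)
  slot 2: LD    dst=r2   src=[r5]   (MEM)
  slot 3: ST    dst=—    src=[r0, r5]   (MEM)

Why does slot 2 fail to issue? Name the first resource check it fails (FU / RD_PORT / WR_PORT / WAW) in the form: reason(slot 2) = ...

#0 ALU src=r2,r1 dispatched  <A:2 Mu:2 Ld:2 B:1 rd:3 wr:1>
#1 MUL src=r1,r5 dispatched  <A:2 Mu:1 Ld:2 B:1 rd:1 wr:0>
#2 MEM src=r5 held:WR_PORT  <A:2 Mu:1 Ld:2 B:1 rd:1 wr:0>
#3 MEM src=r0,r5 held:RD_PORT  <A:2 Mu:1 Ld:2 B:1 rd:1 wr:0>

reason(slot 2) = WR_PORT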